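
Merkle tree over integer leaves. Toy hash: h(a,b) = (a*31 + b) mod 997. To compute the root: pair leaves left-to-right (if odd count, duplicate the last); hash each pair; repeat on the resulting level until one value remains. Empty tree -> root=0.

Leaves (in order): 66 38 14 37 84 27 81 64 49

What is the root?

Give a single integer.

Answer: 776

Derivation:
L0: [66, 38, 14, 37, 84, 27, 81, 64, 49]
L1: h(66,38)=(66*31+38)%997=90 h(14,37)=(14*31+37)%997=471 h(84,27)=(84*31+27)%997=637 h(81,64)=(81*31+64)%997=581 h(49,49)=(49*31+49)%997=571 -> [90, 471, 637, 581, 571]
L2: h(90,471)=(90*31+471)%997=270 h(637,581)=(637*31+581)%997=388 h(571,571)=(571*31+571)%997=326 -> [270, 388, 326]
L3: h(270,388)=(270*31+388)%997=782 h(326,326)=(326*31+326)%997=462 -> [782, 462]
L4: h(782,462)=(782*31+462)%997=776 -> [776]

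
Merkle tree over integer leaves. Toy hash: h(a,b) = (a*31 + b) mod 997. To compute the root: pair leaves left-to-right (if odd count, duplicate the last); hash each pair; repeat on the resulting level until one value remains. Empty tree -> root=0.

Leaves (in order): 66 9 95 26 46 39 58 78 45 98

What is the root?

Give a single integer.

Answer: 305

Derivation:
L0: [66, 9, 95, 26, 46, 39, 58, 78, 45, 98]
L1: h(66,9)=(66*31+9)%997=61 h(95,26)=(95*31+26)%997=977 h(46,39)=(46*31+39)%997=468 h(58,78)=(58*31+78)%997=879 h(45,98)=(45*31+98)%997=496 -> [61, 977, 468, 879, 496]
L2: h(61,977)=(61*31+977)%997=874 h(468,879)=(468*31+879)%997=432 h(496,496)=(496*31+496)%997=917 -> [874, 432, 917]
L3: h(874,432)=(874*31+432)%997=607 h(917,917)=(917*31+917)%997=431 -> [607, 431]
L4: h(607,431)=(607*31+431)%997=305 -> [305]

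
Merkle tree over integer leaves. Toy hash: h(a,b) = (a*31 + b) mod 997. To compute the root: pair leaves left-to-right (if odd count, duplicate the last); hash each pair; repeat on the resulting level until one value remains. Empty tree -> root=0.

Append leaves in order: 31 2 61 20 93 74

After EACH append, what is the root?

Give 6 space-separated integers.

After append 31 (leaves=[31]):
  L0: [31]
  root=31
After append 2 (leaves=[31, 2]):
  L0: [31, 2]
  L1: h(31,2)=(31*31+2)%997=963 -> [963]
  root=963
After append 61 (leaves=[31, 2, 61]):
  L0: [31, 2, 61]
  L1: h(31,2)=(31*31+2)%997=963 h(61,61)=(61*31+61)%997=955 -> [963, 955]
  L2: h(963,955)=(963*31+955)%997=898 -> [898]
  root=898
After append 20 (leaves=[31, 2, 61, 20]):
  L0: [31, 2, 61, 20]
  L1: h(31,2)=(31*31+2)%997=963 h(61,20)=(61*31+20)%997=914 -> [963, 914]
  L2: h(963,914)=(963*31+914)%997=857 -> [857]
  root=857
After append 93 (leaves=[31, 2, 61, 20, 93]):
  L0: [31, 2, 61, 20, 93]
  L1: h(31,2)=(31*31+2)%997=963 h(61,20)=(61*31+20)%997=914 h(93,93)=(93*31+93)%997=982 -> [963, 914, 982]
  L2: h(963,914)=(963*31+914)%997=857 h(982,982)=(982*31+982)%997=517 -> [857, 517]
  L3: h(857,517)=(857*31+517)%997=165 -> [165]
  root=165
After append 74 (leaves=[31, 2, 61, 20, 93, 74]):
  L0: [31, 2, 61, 20, 93, 74]
  L1: h(31,2)=(31*31+2)%997=963 h(61,20)=(61*31+20)%997=914 h(93,74)=(93*31+74)%997=963 -> [963, 914, 963]
  L2: h(963,914)=(963*31+914)%997=857 h(963,963)=(963*31+963)%997=906 -> [857, 906]
  L3: h(857,906)=(857*31+906)%997=554 -> [554]
  root=554

Answer: 31 963 898 857 165 554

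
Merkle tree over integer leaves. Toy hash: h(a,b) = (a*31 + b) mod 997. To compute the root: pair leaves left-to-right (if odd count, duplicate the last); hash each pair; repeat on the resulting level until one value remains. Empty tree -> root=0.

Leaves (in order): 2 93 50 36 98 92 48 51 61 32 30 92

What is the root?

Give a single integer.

L0: [2, 93, 50, 36, 98, 92, 48, 51, 61, 32, 30, 92]
L1: h(2,93)=(2*31+93)%997=155 h(50,36)=(50*31+36)%997=589 h(98,92)=(98*31+92)%997=139 h(48,51)=(48*31+51)%997=542 h(61,32)=(61*31+32)%997=926 h(30,92)=(30*31+92)%997=25 -> [155, 589, 139, 542, 926, 25]
L2: h(155,589)=(155*31+589)%997=409 h(139,542)=(139*31+542)%997=863 h(926,25)=(926*31+25)%997=815 -> [409, 863, 815]
L3: h(409,863)=(409*31+863)%997=581 h(815,815)=(815*31+815)%997=158 -> [581, 158]
L4: h(581,158)=(581*31+158)%997=223 -> [223]

Answer: 223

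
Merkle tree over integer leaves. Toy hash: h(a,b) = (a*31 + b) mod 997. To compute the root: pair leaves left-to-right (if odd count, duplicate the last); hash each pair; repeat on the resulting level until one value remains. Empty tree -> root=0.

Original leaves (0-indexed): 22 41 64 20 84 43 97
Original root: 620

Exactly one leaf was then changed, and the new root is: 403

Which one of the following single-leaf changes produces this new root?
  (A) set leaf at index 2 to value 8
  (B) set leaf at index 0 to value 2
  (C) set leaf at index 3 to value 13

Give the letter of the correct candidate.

Answer: C

Derivation:
Original leaves: [22, 41, 64, 20, 84, 43, 97]
Target new root: 403
Try each candidate change and compute the resulting root:
Candidate A: set leaf[2] = 8 -> leaves = [22, 41, 8, 20, 84, 43, 97]
  L0: [22, 41, 8, 20, 84, 43, 97]
  L1: h(22,41)=(22*31+41)%997=723 h(8,20)=(8*31+20)%997=268 h(84,43)=(84*31+43)%997=653 h(97,97)=(97*31+97)%997=113 -> [723, 268, 653, 113]
  L2: h(723,268)=(723*31+268)%997=747 h(653,113)=(653*31+113)%997=416 -> [747, 416]
  L3: h(747,416)=(747*31+416)%997=642 -> [642]
  root = 642 != target 403
Candidate B: set leaf[0] = 2 -> leaves = [2, 41, 64, 20, 84, 43, 97]
  L0: [2, 41, 64, 20, 84, 43, 97]
  L1: h(2,41)=(2*31+41)%997=103 h(64,20)=(64*31+20)%997=10 h(84,43)=(84*31+43)%997=653 h(97,97)=(97*31+97)%997=113 -> [103, 10, 653, 113]
  L2: h(103,10)=(103*31+10)%997=212 h(653,113)=(653*31+113)%997=416 -> [212, 416]
  L3: h(212,416)=(212*31+416)%997=9 -> [9]
  root = 9 != target 403
Candidate C: set leaf[3] = 13 -> leaves = [22, 41, 64, 13, 84, 43, 97]
  L0: [22, 41, 64, 13, 84, 43, 97]
  L1: h(22,41)=(22*31+41)%997=723 h(64,13)=(64*31+13)%997=3 h(84,43)=(84*31+43)%997=653 h(97,97)=(97*31+97)%997=113 -> [723, 3, 653, 113]
  L2: h(723,3)=(723*31+3)%997=482 h(653,113)=(653*31+113)%997=416 -> [482, 416]
  L3: h(482,416)=(482*31+416)%997=403 -> [403]
  root = 403 == target 403  ** MATCH **
Candidate C produces the target root.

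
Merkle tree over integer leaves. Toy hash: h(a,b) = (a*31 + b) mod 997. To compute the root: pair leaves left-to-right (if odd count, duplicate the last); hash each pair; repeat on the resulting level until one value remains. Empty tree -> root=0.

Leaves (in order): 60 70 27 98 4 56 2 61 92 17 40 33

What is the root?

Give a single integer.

L0: [60, 70, 27, 98, 4, 56, 2, 61, 92, 17, 40, 33]
L1: h(60,70)=(60*31+70)%997=933 h(27,98)=(27*31+98)%997=935 h(4,56)=(4*31+56)%997=180 h(2,61)=(2*31+61)%997=123 h(92,17)=(92*31+17)%997=875 h(40,33)=(40*31+33)%997=276 -> [933, 935, 180, 123, 875, 276]
L2: h(933,935)=(933*31+935)%997=945 h(180,123)=(180*31+123)%997=718 h(875,276)=(875*31+276)%997=482 -> [945, 718, 482]
L3: h(945,718)=(945*31+718)%997=103 h(482,482)=(482*31+482)%997=469 -> [103, 469]
L4: h(103,469)=(103*31+469)%997=671 -> [671]

Answer: 671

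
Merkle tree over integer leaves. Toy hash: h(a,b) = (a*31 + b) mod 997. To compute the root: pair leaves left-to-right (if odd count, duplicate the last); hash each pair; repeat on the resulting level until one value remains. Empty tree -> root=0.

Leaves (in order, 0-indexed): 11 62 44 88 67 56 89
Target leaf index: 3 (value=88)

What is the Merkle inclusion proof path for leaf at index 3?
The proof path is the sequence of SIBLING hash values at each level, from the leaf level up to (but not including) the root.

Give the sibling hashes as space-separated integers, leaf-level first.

Answer: 44 403 178

Derivation:
L0 (leaves): [11, 62, 44, 88, 67, 56, 89], target index=3
L1: h(11,62)=(11*31+62)%997=403 [pair 0] h(44,88)=(44*31+88)%997=455 [pair 1] h(67,56)=(67*31+56)%997=139 [pair 2] h(89,89)=(89*31+89)%997=854 [pair 3] -> [403, 455, 139, 854]
  Sibling for proof at L0: 44
L2: h(403,455)=(403*31+455)%997=984 [pair 0] h(139,854)=(139*31+854)%997=178 [pair 1] -> [984, 178]
  Sibling for proof at L1: 403
L3: h(984,178)=(984*31+178)%997=772 [pair 0] -> [772]
  Sibling for proof at L2: 178
Root: 772
Proof path (sibling hashes from leaf to root): [44, 403, 178]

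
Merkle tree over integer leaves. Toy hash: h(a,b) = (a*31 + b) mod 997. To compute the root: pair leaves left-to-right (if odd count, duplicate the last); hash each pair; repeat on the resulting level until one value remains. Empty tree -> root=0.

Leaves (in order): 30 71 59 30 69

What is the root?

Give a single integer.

Answer: 525

Derivation:
L0: [30, 71, 59, 30, 69]
L1: h(30,71)=(30*31+71)%997=4 h(59,30)=(59*31+30)%997=862 h(69,69)=(69*31+69)%997=214 -> [4, 862, 214]
L2: h(4,862)=(4*31+862)%997=986 h(214,214)=(214*31+214)%997=866 -> [986, 866]
L3: h(986,866)=(986*31+866)%997=525 -> [525]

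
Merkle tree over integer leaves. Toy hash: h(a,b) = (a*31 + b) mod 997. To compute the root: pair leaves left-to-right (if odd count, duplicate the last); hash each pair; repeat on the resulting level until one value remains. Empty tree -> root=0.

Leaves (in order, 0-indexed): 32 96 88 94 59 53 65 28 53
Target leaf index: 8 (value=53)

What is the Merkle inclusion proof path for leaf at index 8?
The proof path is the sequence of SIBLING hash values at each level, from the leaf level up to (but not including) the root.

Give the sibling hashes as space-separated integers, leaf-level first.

L0 (leaves): [32, 96, 88, 94, 59, 53, 65, 28, 53], target index=8
L1: h(32,96)=(32*31+96)%997=91 [pair 0] h(88,94)=(88*31+94)%997=828 [pair 1] h(59,53)=(59*31+53)%997=885 [pair 2] h(65,28)=(65*31+28)%997=49 [pair 3] h(53,53)=(53*31+53)%997=699 [pair 4] -> [91, 828, 885, 49, 699]
  Sibling for proof at L0: 53
L2: h(91,828)=(91*31+828)%997=658 [pair 0] h(885,49)=(885*31+49)%997=565 [pair 1] h(699,699)=(699*31+699)%997=434 [pair 2] -> [658, 565, 434]
  Sibling for proof at L1: 699
L3: h(658,565)=(658*31+565)%997=26 [pair 0] h(434,434)=(434*31+434)%997=927 [pair 1] -> [26, 927]
  Sibling for proof at L2: 434
L4: h(26,927)=(26*31+927)%997=736 [pair 0] -> [736]
  Sibling for proof at L3: 26
Root: 736
Proof path (sibling hashes from leaf to root): [53, 699, 434, 26]

Answer: 53 699 434 26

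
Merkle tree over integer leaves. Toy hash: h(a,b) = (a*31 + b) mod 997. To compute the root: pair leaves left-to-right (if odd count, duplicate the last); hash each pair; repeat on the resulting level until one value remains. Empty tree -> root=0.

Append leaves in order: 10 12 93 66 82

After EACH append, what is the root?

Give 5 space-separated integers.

Answer: 10 322 994 967 287

Derivation:
After append 10 (leaves=[10]):
  L0: [10]
  root=10
After append 12 (leaves=[10, 12]):
  L0: [10, 12]
  L1: h(10,12)=(10*31+12)%997=322 -> [322]
  root=322
After append 93 (leaves=[10, 12, 93]):
  L0: [10, 12, 93]
  L1: h(10,12)=(10*31+12)%997=322 h(93,93)=(93*31+93)%997=982 -> [322, 982]
  L2: h(322,982)=(322*31+982)%997=994 -> [994]
  root=994
After append 66 (leaves=[10, 12, 93, 66]):
  L0: [10, 12, 93, 66]
  L1: h(10,12)=(10*31+12)%997=322 h(93,66)=(93*31+66)%997=955 -> [322, 955]
  L2: h(322,955)=(322*31+955)%997=967 -> [967]
  root=967
After append 82 (leaves=[10, 12, 93, 66, 82]):
  L0: [10, 12, 93, 66, 82]
  L1: h(10,12)=(10*31+12)%997=322 h(93,66)=(93*31+66)%997=955 h(82,82)=(82*31+82)%997=630 -> [322, 955, 630]
  L2: h(322,955)=(322*31+955)%997=967 h(630,630)=(630*31+630)%997=220 -> [967, 220]
  L3: h(967,220)=(967*31+220)%997=287 -> [287]
  root=287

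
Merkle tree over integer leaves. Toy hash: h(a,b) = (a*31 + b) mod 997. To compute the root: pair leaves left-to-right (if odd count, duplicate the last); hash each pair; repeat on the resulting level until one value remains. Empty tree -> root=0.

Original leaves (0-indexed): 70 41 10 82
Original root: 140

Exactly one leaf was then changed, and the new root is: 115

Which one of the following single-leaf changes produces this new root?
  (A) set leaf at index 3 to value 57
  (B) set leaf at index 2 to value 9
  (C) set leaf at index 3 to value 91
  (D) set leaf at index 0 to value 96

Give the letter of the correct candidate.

Answer: A

Derivation:
Original leaves: [70, 41, 10, 82]
Target new root: 115
Try each candidate change and compute the resulting root:
Candidate A: set leaf[3] = 57 -> leaves = [70, 41, 10, 57]
  L0: [70, 41, 10, 57]
  L1: h(70,41)=(70*31+41)%997=217 h(10,57)=(10*31+57)%997=367 -> [217, 367]
  L2: h(217,367)=(217*31+367)%997=115 -> [115]
  root = 115 == target 115  ** MATCH **
Candidate B: set leaf[2] = 9 -> leaves = [70, 41, 9, 82]
  L0: [70, 41, 9, 82]
  L1: h(70,41)=(70*31+41)%997=217 h(9,82)=(9*31+82)%997=361 -> [217, 361]
  L2: h(217,361)=(217*31+361)%997=109 -> [109]
  root = 109 != target 115
Candidate C: set leaf[3] = 91 -> leaves = [70, 41, 10, 91]
  L0: [70, 41, 10, 91]
  L1: h(70,41)=(70*31+41)%997=217 h(10,91)=(10*31+91)%997=401 -> [217, 401]
  L2: h(217,401)=(217*31+401)%997=149 -> [149]
  root = 149 != target 115
Candidate D: set leaf[0] = 96 -> leaves = [96, 41, 10, 82]
  L0: [96, 41, 10, 82]
  L1: h(96,41)=(96*31+41)%997=26 h(10,82)=(10*31+82)%997=392 -> [26, 392]
  L2: h(26,392)=(26*31+392)%997=201 -> [201]
  root = 201 != target 115
Candidate A produces the target root.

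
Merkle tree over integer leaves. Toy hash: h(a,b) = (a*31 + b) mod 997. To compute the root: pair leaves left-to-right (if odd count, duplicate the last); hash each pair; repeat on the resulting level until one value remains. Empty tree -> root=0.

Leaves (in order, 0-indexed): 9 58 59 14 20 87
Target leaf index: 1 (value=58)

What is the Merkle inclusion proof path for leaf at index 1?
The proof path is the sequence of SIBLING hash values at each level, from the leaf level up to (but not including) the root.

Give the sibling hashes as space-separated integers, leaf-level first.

Answer: 9 846 690

Derivation:
L0 (leaves): [9, 58, 59, 14, 20, 87], target index=1
L1: h(9,58)=(9*31+58)%997=337 [pair 0] h(59,14)=(59*31+14)%997=846 [pair 1] h(20,87)=(20*31+87)%997=707 [pair 2] -> [337, 846, 707]
  Sibling for proof at L0: 9
L2: h(337,846)=(337*31+846)%997=326 [pair 0] h(707,707)=(707*31+707)%997=690 [pair 1] -> [326, 690]
  Sibling for proof at L1: 846
L3: h(326,690)=(326*31+690)%997=826 [pair 0] -> [826]
  Sibling for proof at L2: 690
Root: 826
Proof path (sibling hashes from leaf to root): [9, 846, 690]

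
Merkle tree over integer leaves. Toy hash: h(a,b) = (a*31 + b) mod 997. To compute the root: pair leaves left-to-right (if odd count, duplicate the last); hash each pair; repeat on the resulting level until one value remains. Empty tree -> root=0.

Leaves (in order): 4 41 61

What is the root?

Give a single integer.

L0: [4, 41, 61]
L1: h(4,41)=(4*31+41)%997=165 h(61,61)=(61*31+61)%997=955 -> [165, 955]
L2: h(165,955)=(165*31+955)%997=88 -> [88]

Answer: 88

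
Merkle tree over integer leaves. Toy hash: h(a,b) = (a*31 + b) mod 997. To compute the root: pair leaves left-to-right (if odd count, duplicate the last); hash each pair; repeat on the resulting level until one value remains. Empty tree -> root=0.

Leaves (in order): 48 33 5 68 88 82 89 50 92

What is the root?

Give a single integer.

Answer: 8

Derivation:
L0: [48, 33, 5, 68, 88, 82, 89, 50, 92]
L1: h(48,33)=(48*31+33)%997=524 h(5,68)=(5*31+68)%997=223 h(88,82)=(88*31+82)%997=816 h(89,50)=(89*31+50)%997=815 h(92,92)=(92*31+92)%997=950 -> [524, 223, 816, 815, 950]
L2: h(524,223)=(524*31+223)%997=515 h(816,815)=(816*31+815)%997=189 h(950,950)=(950*31+950)%997=490 -> [515, 189, 490]
L3: h(515,189)=(515*31+189)%997=202 h(490,490)=(490*31+490)%997=725 -> [202, 725]
L4: h(202,725)=(202*31+725)%997=8 -> [8]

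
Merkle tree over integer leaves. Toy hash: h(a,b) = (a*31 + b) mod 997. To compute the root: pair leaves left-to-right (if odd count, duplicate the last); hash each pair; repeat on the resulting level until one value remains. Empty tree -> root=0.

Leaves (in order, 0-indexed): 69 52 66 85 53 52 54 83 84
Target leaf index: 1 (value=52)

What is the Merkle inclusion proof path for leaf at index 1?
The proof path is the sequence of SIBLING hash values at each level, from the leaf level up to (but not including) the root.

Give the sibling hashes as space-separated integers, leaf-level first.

Answer: 69 137 464 792

Derivation:
L0 (leaves): [69, 52, 66, 85, 53, 52, 54, 83, 84], target index=1
L1: h(69,52)=(69*31+52)%997=197 [pair 0] h(66,85)=(66*31+85)%997=137 [pair 1] h(53,52)=(53*31+52)%997=698 [pair 2] h(54,83)=(54*31+83)%997=760 [pair 3] h(84,84)=(84*31+84)%997=694 [pair 4] -> [197, 137, 698, 760, 694]
  Sibling for proof at L0: 69
L2: h(197,137)=(197*31+137)%997=262 [pair 0] h(698,760)=(698*31+760)%997=464 [pair 1] h(694,694)=(694*31+694)%997=274 [pair 2] -> [262, 464, 274]
  Sibling for proof at L1: 137
L3: h(262,464)=(262*31+464)%997=610 [pair 0] h(274,274)=(274*31+274)%997=792 [pair 1] -> [610, 792]
  Sibling for proof at L2: 464
L4: h(610,792)=(610*31+792)%997=759 [pair 0] -> [759]
  Sibling for proof at L3: 792
Root: 759
Proof path (sibling hashes from leaf to root): [69, 137, 464, 792]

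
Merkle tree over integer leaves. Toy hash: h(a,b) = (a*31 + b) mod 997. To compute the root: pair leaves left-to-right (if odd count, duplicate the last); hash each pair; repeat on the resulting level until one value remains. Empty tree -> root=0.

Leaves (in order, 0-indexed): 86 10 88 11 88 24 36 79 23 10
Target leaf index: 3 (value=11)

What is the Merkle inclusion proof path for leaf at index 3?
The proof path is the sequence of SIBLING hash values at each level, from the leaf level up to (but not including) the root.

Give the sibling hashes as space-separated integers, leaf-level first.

Answer: 88 682 765 578

Derivation:
L0 (leaves): [86, 10, 88, 11, 88, 24, 36, 79, 23, 10], target index=3
L1: h(86,10)=(86*31+10)%997=682 [pair 0] h(88,11)=(88*31+11)%997=745 [pair 1] h(88,24)=(88*31+24)%997=758 [pair 2] h(36,79)=(36*31+79)%997=198 [pair 3] h(23,10)=(23*31+10)%997=723 [pair 4] -> [682, 745, 758, 198, 723]
  Sibling for proof at L0: 88
L2: h(682,745)=(682*31+745)%997=950 [pair 0] h(758,198)=(758*31+198)%997=765 [pair 1] h(723,723)=(723*31+723)%997=205 [pair 2] -> [950, 765, 205]
  Sibling for proof at L1: 682
L3: h(950,765)=(950*31+765)%997=305 [pair 0] h(205,205)=(205*31+205)%997=578 [pair 1] -> [305, 578]
  Sibling for proof at L2: 765
L4: h(305,578)=(305*31+578)%997=63 [pair 0] -> [63]
  Sibling for proof at L3: 578
Root: 63
Proof path (sibling hashes from leaf to root): [88, 682, 765, 578]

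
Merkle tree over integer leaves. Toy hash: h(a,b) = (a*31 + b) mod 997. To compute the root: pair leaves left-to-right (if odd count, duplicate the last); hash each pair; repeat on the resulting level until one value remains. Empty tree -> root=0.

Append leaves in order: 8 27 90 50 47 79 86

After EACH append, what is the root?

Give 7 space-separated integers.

After append 8 (leaves=[8]):
  L0: [8]
  root=8
After append 27 (leaves=[8, 27]):
  L0: [8, 27]
  L1: h(8,27)=(8*31+27)%997=275 -> [275]
  root=275
After append 90 (leaves=[8, 27, 90]):
  L0: [8, 27, 90]
  L1: h(8,27)=(8*31+27)%997=275 h(90,90)=(90*31+90)%997=886 -> [275, 886]
  L2: h(275,886)=(275*31+886)%997=438 -> [438]
  root=438
After append 50 (leaves=[8, 27, 90, 50]):
  L0: [8, 27, 90, 50]
  L1: h(8,27)=(8*31+27)%997=275 h(90,50)=(90*31+50)%997=846 -> [275, 846]
  L2: h(275,846)=(275*31+846)%997=398 -> [398]
  root=398
After append 47 (leaves=[8, 27, 90, 50, 47]):
  L0: [8, 27, 90, 50, 47]
  L1: h(8,27)=(8*31+27)%997=275 h(90,50)=(90*31+50)%997=846 h(47,47)=(47*31+47)%997=507 -> [275, 846, 507]
  L2: h(275,846)=(275*31+846)%997=398 h(507,507)=(507*31+507)%997=272 -> [398, 272]
  L3: h(398,272)=(398*31+272)%997=646 -> [646]
  root=646
After append 79 (leaves=[8, 27, 90, 50, 47, 79]):
  L0: [8, 27, 90, 50, 47, 79]
  L1: h(8,27)=(8*31+27)%997=275 h(90,50)=(90*31+50)%997=846 h(47,79)=(47*31+79)%997=539 -> [275, 846, 539]
  L2: h(275,846)=(275*31+846)%997=398 h(539,539)=(539*31+539)%997=299 -> [398, 299]
  L3: h(398,299)=(398*31+299)%997=673 -> [673]
  root=673
After append 86 (leaves=[8, 27, 90, 50, 47, 79, 86]):
  L0: [8, 27, 90, 50, 47, 79, 86]
  L1: h(8,27)=(8*31+27)%997=275 h(90,50)=(90*31+50)%997=846 h(47,79)=(47*31+79)%997=539 h(86,86)=(86*31+86)%997=758 -> [275, 846, 539, 758]
  L2: h(275,846)=(275*31+846)%997=398 h(539,758)=(539*31+758)%997=518 -> [398, 518]
  L3: h(398,518)=(398*31+518)%997=892 -> [892]
  root=892

Answer: 8 275 438 398 646 673 892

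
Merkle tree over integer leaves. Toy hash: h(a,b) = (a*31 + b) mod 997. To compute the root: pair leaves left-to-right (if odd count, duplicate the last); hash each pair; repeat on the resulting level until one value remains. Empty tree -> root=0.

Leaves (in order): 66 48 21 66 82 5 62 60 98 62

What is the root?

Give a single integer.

Answer: 783

Derivation:
L0: [66, 48, 21, 66, 82, 5, 62, 60, 98, 62]
L1: h(66,48)=(66*31+48)%997=100 h(21,66)=(21*31+66)%997=717 h(82,5)=(82*31+5)%997=553 h(62,60)=(62*31+60)%997=985 h(98,62)=(98*31+62)%997=109 -> [100, 717, 553, 985, 109]
L2: h(100,717)=(100*31+717)%997=826 h(553,985)=(553*31+985)%997=182 h(109,109)=(109*31+109)%997=497 -> [826, 182, 497]
L3: h(826,182)=(826*31+182)%997=863 h(497,497)=(497*31+497)%997=949 -> [863, 949]
L4: h(863,949)=(863*31+949)%997=783 -> [783]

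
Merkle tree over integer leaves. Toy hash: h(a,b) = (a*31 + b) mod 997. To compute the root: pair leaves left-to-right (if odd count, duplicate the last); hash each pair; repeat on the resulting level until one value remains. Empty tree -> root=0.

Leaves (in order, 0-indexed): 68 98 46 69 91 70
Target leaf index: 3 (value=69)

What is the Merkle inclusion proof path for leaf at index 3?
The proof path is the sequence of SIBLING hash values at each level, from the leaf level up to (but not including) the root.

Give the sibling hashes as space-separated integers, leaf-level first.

L0 (leaves): [68, 98, 46, 69, 91, 70], target index=3
L1: h(68,98)=(68*31+98)%997=212 [pair 0] h(46,69)=(46*31+69)%997=498 [pair 1] h(91,70)=(91*31+70)%997=897 [pair 2] -> [212, 498, 897]
  Sibling for proof at L0: 46
L2: h(212,498)=(212*31+498)%997=91 [pair 0] h(897,897)=(897*31+897)%997=788 [pair 1] -> [91, 788]
  Sibling for proof at L1: 212
L3: h(91,788)=(91*31+788)%997=618 [pair 0] -> [618]
  Sibling for proof at L2: 788
Root: 618
Proof path (sibling hashes from leaf to root): [46, 212, 788]

Answer: 46 212 788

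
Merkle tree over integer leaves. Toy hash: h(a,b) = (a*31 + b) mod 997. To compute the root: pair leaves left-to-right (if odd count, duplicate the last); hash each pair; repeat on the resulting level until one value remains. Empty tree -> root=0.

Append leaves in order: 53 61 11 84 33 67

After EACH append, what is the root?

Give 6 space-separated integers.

Answer: 53 707 335 408 578 669

Derivation:
After append 53 (leaves=[53]):
  L0: [53]
  root=53
After append 61 (leaves=[53, 61]):
  L0: [53, 61]
  L1: h(53,61)=(53*31+61)%997=707 -> [707]
  root=707
After append 11 (leaves=[53, 61, 11]):
  L0: [53, 61, 11]
  L1: h(53,61)=(53*31+61)%997=707 h(11,11)=(11*31+11)%997=352 -> [707, 352]
  L2: h(707,352)=(707*31+352)%997=335 -> [335]
  root=335
After append 84 (leaves=[53, 61, 11, 84]):
  L0: [53, 61, 11, 84]
  L1: h(53,61)=(53*31+61)%997=707 h(11,84)=(11*31+84)%997=425 -> [707, 425]
  L2: h(707,425)=(707*31+425)%997=408 -> [408]
  root=408
After append 33 (leaves=[53, 61, 11, 84, 33]):
  L0: [53, 61, 11, 84, 33]
  L1: h(53,61)=(53*31+61)%997=707 h(11,84)=(11*31+84)%997=425 h(33,33)=(33*31+33)%997=59 -> [707, 425, 59]
  L2: h(707,425)=(707*31+425)%997=408 h(59,59)=(59*31+59)%997=891 -> [408, 891]
  L3: h(408,891)=(408*31+891)%997=578 -> [578]
  root=578
After append 67 (leaves=[53, 61, 11, 84, 33, 67]):
  L0: [53, 61, 11, 84, 33, 67]
  L1: h(53,61)=(53*31+61)%997=707 h(11,84)=(11*31+84)%997=425 h(33,67)=(33*31+67)%997=93 -> [707, 425, 93]
  L2: h(707,425)=(707*31+425)%997=408 h(93,93)=(93*31+93)%997=982 -> [408, 982]
  L3: h(408,982)=(408*31+982)%997=669 -> [669]
  root=669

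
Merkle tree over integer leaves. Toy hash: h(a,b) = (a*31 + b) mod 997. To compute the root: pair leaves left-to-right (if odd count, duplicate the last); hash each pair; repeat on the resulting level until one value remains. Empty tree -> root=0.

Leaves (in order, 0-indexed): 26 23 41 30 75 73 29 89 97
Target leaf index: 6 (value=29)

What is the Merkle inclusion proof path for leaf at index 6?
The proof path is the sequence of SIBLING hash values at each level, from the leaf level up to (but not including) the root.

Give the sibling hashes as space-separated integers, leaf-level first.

Answer: 89 404 81 60

Derivation:
L0 (leaves): [26, 23, 41, 30, 75, 73, 29, 89, 97], target index=6
L1: h(26,23)=(26*31+23)%997=829 [pair 0] h(41,30)=(41*31+30)%997=304 [pair 1] h(75,73)=(75*31+73)%997=404 [pair 2] h(29,89)=(29*31+89)%997=988 [pair 3] h(97,97)=(97*31+97)%997=113 [pair 4] -> [829, 304, 404, 988, 113]
  Sibling for proof at L0: 89
L2: h(829,304)=(829*31+304)%997=81 [pair 0] h(404,988)=(404*31+988)%997=551 [pair 1] h(113,113)=(113*31+113)%997=625 [pair 2] -> [81, 551, 625]
  Sibling for proof at L1: 404
L3: h(81,551)=(81*31+551)%997=71 [pair 0] h(625,625)=(625*31+625)%997=60 [pair 1] -> [71, 60]
  Sibling for proof at L2: 81
L4: h(71,60)=(71*31+60)%997=267 [pair 0] -> [267]
  Sibling for proof at L3: 60
Root: 267
Proof path (sibling hashes from leaf to root): [89, 404, 81, 60]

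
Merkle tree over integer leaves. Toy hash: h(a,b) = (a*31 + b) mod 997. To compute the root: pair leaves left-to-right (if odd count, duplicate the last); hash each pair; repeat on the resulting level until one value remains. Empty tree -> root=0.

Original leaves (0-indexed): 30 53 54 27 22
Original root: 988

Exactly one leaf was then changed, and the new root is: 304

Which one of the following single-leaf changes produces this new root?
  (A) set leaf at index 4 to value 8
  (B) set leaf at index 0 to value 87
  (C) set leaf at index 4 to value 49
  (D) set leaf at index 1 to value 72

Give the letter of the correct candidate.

Original leaves: [30, 53, 54, 27, 22]
Target new root: 304
Try each candidate change and compute the resulting root:
Candidate A: set leaf[4] = 8 -> leaves = [30, 53, 54, 27, 8]
  L0: [30, 53, 54, 27, 8]
  L1: h(30,53)=(30*31+53)%997=983 h(54,27)=(54*31+27)%997=704 h(8,8)=(8*31+8)%997=256 -> [983, 704, 256]
  L2: h(983,704)=(983*31+704)%997=270 h(256,256)=(256*31+256)%997=216 -> [270, 216]
  L3: h(270,216)=(270*31+216)%997=610 -> [610]
  root = 610 != target 304
Candidate B: set leaf[0] = 87 -> leaves = [87, 53, 54, 27, 22]
  L0: [87, 53, 54, 27, 22]
  L1: h(87,53)=(87*31+53)%997=756 h(54,27)=(54*31+27)%997=704 h(22,22)=(22*31+22)%997=704 -> [756, 704, 704]
  L2: h(756,704)=(756*31+704)%997=212 h(704,704)=(704*31+704)%997=594 -> [212, 594]
  L3: h(212,594)=(212*31+594)%997=187 -> [187]
  root = 187 != target 304
Candidate C: set leaf[4] = 49 -> leaves = [30, 53, 54, 27, 49]
  L0: [30, 53, 54, 27, 49]
  L1: h(30,53)=(30*31+53)%997=983 h(54,27)=(54*31+27)%997=704 h(49,49)=(49*31+49)%997=571 -> [983, 704, 571]
  L2: h(983,704)=(983*31+704)%997=270 h(571,571)=(571*31+571)%997=326 -> [270, 326]
  L3: h(270,326)=(270*31+326)%997=720 -> [720]
  root = 720 != target 304
Candidate D: set leaf[1] = 72 -> leaves = [30, 72, 54, 27, 22]
  L0: [30, 72, 54, 27, 22]
  L1: h(30,72)=(30*31+72)%997=5 h(54,27)=(54*31+27)%997=704 h(22,22)=(22*31+22)%997=704 -> [5, 704, 704]
  L2: h(5,704)=(5*31+704)%997=859 h(704,704)=(704*31+704)%997=594 -> [859, 594]
  L3: h(859,594)=(859*31+594)%997=304 -> [304]
  root = 304 == target 304  ** MATCH **
Candidate D produces the target root.

Answer: D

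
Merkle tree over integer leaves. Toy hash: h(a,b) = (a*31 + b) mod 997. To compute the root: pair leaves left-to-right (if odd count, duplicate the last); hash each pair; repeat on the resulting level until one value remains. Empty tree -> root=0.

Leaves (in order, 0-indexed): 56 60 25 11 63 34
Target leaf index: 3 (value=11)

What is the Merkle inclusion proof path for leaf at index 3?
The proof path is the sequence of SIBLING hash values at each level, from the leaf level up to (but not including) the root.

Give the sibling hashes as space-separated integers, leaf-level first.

Answer: 25 799 773

Derivation:
L0 (leaves): [56, 60, 25, 11, 63, 34], target index=3
L1: h(56,60)=(56*31+60)%997=799 [pair 0] h(25,11)=(25*31+11)%997=786 [pair 1] h(63,34)=(63*31+34)%997=990 [pair 2] -> [799, 786, 990]
  Sibling for proof at L0: 25
L2: h(799,786)=(799*31+786)%997=630 [pair 0] h(990,990)=(990*31+990)%997=773 [pair 1] -> [630, 773]
  Sibling for proof at L1: 799
L3: h(630,773)=(630*31+773)%997=363 [pair 0] -> [363]
  Sibling for proof at L2: 773
Root: 363
Proof path (sibling hashes from leaf to root): [25, 799, 773]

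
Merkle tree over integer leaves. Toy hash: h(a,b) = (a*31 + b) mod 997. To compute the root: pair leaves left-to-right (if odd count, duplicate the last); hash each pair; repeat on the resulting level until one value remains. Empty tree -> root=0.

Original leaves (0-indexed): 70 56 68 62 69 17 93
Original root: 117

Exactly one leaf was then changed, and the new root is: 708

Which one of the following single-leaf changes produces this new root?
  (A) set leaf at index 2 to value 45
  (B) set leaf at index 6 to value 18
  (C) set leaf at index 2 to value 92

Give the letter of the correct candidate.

Original leaves: [70, 56, 68, 62, 69, 17, 93]
Target new root: 708
Try each candidate change and compute the resulting root:
Candidate A: set leaf[2] = 45 -> leaves = [70, 56, 45, 62, 69, 17, 93]
  L0: [70, 56, 45, 62, 69, 17, 93]
  L1: h(70,56)=(70*31+56)%997=232 h(45,62)=(45*31+62)%997=460 h(69,17)=(69*31+17)%997=162 h(93,93)=(93*31+93)%997=982 -> [232, 460, 162, 982]
  L2: h(232,460)=(232*31+460)%997=673 h(162,982)=(162*31+982)%997=22 -> [673, 22]
  L3: h(673,22)=(673*31+22)%997=945 -> [945]
  root = 945 != target 708
Candidate B: set leaf[6] = 18 -> leaves = [70, 56, 68, 62, 69, 17, 18]
  L0: [70, 56, 68, 62, 69, 17, 18]
  L1: h(70,56)=(70*31+56)%997=232 h(68,62)=(68*31+62)%997=176 h(69,17)=(69*31+17)%997=162 h(18,18)=(18*31+18)%997=576 -> [232, 176, 162, 576]
  L2: h(232,176)=(232*31+176)%997=389 h(162,576)=(162*31+576)%997=613 -> [389, 613]
  L3: h(389,613)=(389*31+613)%997=708 -> [708]
  root = 708 == target 708  ** MATCH **
Candidate C: set leaf[2] = 92 -> leaves = [70, 56, 92, 62, 69, 17, 93]
  L0: [70, 56, 92, 62, 69, 17, 93]
  L1: h(70,56)=(70*31+56)%997=232 h(92,62)=(92*31+62)%997=920 h(69,17)=(69*31+17)%997=162 h(93,93)=(93*31+93)%997=982 -> [232, 920, 162, 982]
  L2: h(232,920)=(232*31+920)%997=136 h(162,982)=(162*31+982)%997=22 -> [136, 22]
  L3: h(136,22)=(136*31+22)%997=250 -> [250]
  root = 250 != target 708
Candidate B produces the target root.

Answer: B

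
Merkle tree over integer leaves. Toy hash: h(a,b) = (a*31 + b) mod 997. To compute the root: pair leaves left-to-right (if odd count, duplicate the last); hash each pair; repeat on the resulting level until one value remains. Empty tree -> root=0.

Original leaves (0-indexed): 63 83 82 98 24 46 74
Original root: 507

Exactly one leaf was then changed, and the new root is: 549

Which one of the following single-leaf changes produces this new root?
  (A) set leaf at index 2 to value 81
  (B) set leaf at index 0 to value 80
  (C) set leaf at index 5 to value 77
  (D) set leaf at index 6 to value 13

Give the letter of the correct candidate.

Answer: D

Derivation:
Original leaves: [63, 83, 82, 98, 24, 46, 74]
Target new root: 549
Try each candidate change and compute the resulting root:
Candidate A: set leaf[2] = 81 -> leaves = [63, 83, 81, 98, 24, 46, 74]
  L0: [63, 83, 81, 98, 24, 46, 74]
  L1: h(63,83)=(63*31+83)%997=42 h(81,98)=(81*31+98)%997=615 h(24,46)=(24*31+46)%997=790 h(74,74)=(74*31+74)%997=374 -> [42, 615, 790, 374]
  L2: h(42,615)=(42*31+615)%997=920 h(790,374)=(790*31+374)%997=936 -> [920, 936]
  L3: h(920,936)=(920*31+936)%997=543 -> [543]
  root = 543 != target 549
Candidate B: set leaf[0] = 80 -> leaves = [80, 83, 82, 98, 24, 46, 74]
  L0: [80, 83, 82, 98, 24, 46, 74]
  L1: h(80,83)=(80*31+83)%997=569 h(82,98)=(82*31+98)%997=646 h(24,46)=(24*31+46)%997=790 h(74,74)=(74*31+74)%997=374 -> [569, 646, 790, 374]
  L2: h(569,646)=(569*31+646)%997=339 h(790,374)=(790*31+374)%997=936 -> [339, 936]
  L3: h(339,936)=(339*31+936)%997=478 -> [478]
  root = 478 != target 549
Candidate C: set leaf[5] = 77 -> leaves = [63, 83, 82, 98, 24, 77, 74]
  L0: [63, 83, 82, 98, 24, 77, 74]
  L1: h(63,83)=(63*31+83)%997=42 h(82,98)=(82*31+98)%997=646 h(24,77)=(24*31+77)%997=821 h(74,74)=(74*31+74)%997=374 -> [42, 646, 821, 374]
  L2: h(42,646)=(42*31+646)%997=951 h(821,374)=(821*31+374)%997=900 -> [951, 900]
  L3: h(951,900)=(951*31+900)%997=471 -> [471]
  root = 471 != target 549
Candidate D: set leaf[6] = 13 -> leaves = [63, 83, 82, 98, 24, 46, 13]
  L0: [63, 83, 82, 98, 24, 46, 13]
  L1: h(63,83)=(63*31+83)%997=42 h(82,98)=(82*31+98)%997=646 h(24,46)=(24*31+46)%997=790 h(13,13)=(13*31+13)%997=416 -> [42, 646, 790, 416]
  L2: h(42,646)=(42*31+646)%997=951 h(790,416)=(790*31+416)%997=978 -> [951, 978]
  L3: h(951,978)=(951*31+978)%997=549 -> [549]
  root = 549 == target 549  ** MATCH **
Candidate D produces the target root.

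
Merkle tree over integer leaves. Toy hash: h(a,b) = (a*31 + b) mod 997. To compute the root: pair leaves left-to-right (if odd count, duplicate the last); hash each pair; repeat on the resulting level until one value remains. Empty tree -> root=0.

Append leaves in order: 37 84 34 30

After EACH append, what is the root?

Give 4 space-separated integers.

After append 37 (leaves=[37]):
  L0: [37]
  root=37
After append 84 (leaves=[37, 84]):
  L0: [37, 84]
  L1: h(37,84)=(37*31+84)%997=234 -> [234]
  root=234
After append 34 (leaves=[37, 84, 34]):
  L0: [37, 84, 34]
  L1: h(37,84)=(37*31+84)%997=234 h(34,34)=(34*31+34)%997=91 -> [234, 91]
  L2: h(234,91)=(234*31+91)%997=366 -> [366]
  root=366
After append 30 (leaves=[37, 84, 34, 30]):
  L0: [37, 84, 34, 30]
  L1: h(37,84)=(37*31+84)%997=234 h(34,30)=(34*31+30)%997=87 -> [234, 87]
  L2: h(234,87)=(234*31+87)%997=362 -> [362]
  root=362

Answer: 37 234 366 362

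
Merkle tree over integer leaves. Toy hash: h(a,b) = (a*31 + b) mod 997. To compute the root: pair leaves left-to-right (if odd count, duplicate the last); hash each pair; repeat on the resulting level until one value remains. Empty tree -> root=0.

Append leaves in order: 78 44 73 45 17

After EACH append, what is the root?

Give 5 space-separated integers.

After append 78 (leaves=[78]):
  L0: [78]
  root=78
After append 44 (leaves=[78, 44]):
  L0: [78, 44]
  L1: h(78,44)=(78*31+44)%997=468 -> [468]
  root=468
After append 73 (leaves=[78, 44, 73]):
  L0: [78, 44, 73]
  L1: h(78,44)=(78*31+44)%997=468 h(73,73)=(73*31+73)%997=342 -> [468, 342]
  L2: h(468,342)=(468*31+342)%997=892 -> [892]
  root=892
After append 45 (leaves=[78, 44, 73, 45]):
  L0: [78, 44, 73, 45]
  L1: h(78,44)=(78*31+44)%997=468 h(73,45)=(73*31+45)%997=314 -> [468, 314]
  L2: h(468,314)=(468*31+314)%997=864 -> [864]
  root=864
After append 17 (leaves=[78, 44, 73, 45, 17]):
  L0: [78, 44, 73, 45, 17]
  L1: h(78,44)=(78*31+44)%997=468 h(73,45)=(73*31+45)%997=314 h(17,17)=(17*31+17)%997=544 -> [468, 314, 544]
  L2: h(468,314)=(468*31+314)%997=864 h(544,544)=(544*31+544)%997=459 -> [864, 459]
  L3: h(864,459)=(864*31+459)%997=324 -> [324]
  root=324

Answer: 78 468 892 864 324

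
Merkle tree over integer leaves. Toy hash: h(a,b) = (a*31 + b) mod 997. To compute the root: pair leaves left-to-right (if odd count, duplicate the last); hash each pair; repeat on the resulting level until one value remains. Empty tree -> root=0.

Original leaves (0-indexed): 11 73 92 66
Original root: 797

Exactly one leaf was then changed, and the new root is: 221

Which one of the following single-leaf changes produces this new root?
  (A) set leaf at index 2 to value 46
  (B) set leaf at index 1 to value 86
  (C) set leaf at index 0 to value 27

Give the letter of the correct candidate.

Answer: C

Derivation:
Original leaves: [11, 73, 92, 66]
Target new root: 221
Try each candidate change and compute the resulting root:
Candidate A: set leaf[2] = 46 -> leaves = [11, 73, 46, 66]
  L0: [11, 73, 46, 66]
  L1: h(11,73)=(11*31+73)%997=414 h(46,66)=(46*31+66)%997=495 -> [414, 495]
  L2: h(414,495)=(414*31+495)%997=368 -> [368]
  root = 368 != target 221
Candidate B: set leaf[1] = 86 -> leaves = [11, 86, 92, 66]
  L0: [11, 86, 92, 66]
  L1: h(11,86)=(11*31+86)%997=427 h(92,66)=(92*31+66)%997=924 -> [427, 924]
  L2: h(427,924)=(427*31+924)%997=203 -> [203]
  root = 203 != target 221
Candidate C: set leaf[0] = 27 -> leaves = [27, 73, 92, 66]
  L0: [27, 73, 92, 66]
  L1: h(27,73)=(27*31+73)%997=910 h(92,66)=(92*31+66)%997=924 -> [910, 924]
  L2: h(910,924)=(910*31+924)%997=221 -> [221]
  root = 221 == target 221  ** MATCH **
Candidate C produces the target root.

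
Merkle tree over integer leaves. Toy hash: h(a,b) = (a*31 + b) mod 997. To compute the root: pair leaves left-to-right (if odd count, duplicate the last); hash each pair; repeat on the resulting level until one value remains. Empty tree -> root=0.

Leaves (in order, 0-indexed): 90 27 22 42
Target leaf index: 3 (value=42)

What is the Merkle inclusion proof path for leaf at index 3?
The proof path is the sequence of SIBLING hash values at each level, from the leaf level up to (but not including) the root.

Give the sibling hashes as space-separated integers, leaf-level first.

L0 (leaves): [90, 27, 22, 42], target index=3
L1: h(90,27)=(90*31+27)%997=823 [pair 0] h(22,42)=(22*31+42)%997=724 [pair 1] -> [823, 724]
  Sibling for proof at L0: 22
L2: h(823,724)=(823*31+724)%997=315 [pair 0] -> [315]
  Sibling for proof at L1: 823
Root: 315
Proof path (sibling hashes from leaf to root): [22, 823]

Answer: 22 823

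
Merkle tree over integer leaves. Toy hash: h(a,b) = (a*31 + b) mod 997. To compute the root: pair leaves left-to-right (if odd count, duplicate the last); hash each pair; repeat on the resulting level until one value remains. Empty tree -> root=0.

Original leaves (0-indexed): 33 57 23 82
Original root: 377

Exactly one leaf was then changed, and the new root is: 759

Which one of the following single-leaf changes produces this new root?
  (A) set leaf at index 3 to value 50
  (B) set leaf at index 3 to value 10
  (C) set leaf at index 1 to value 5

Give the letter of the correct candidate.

Answer: C

Derivation:
Original leaves: [33, 57, 23, 82]
Target new root: 759
Try each candidate change and compute the resulting root:
Candidate A: set leaf[3] = 50 -> leaves = [33, 57, 23, 50]
  L0: [33, 57, 23, 50]
  L1: h(33,57)=(33*31+57)%997=83 h(23,50)=(23*31+50)%997=763 -> [83, 763]
  L2: h(83,763)=(83*31+763)%997=345 -> [345]
  root = 345 != target 759
Candidate B: set leaf[3] = 10 -> leaves = [33, 57, 23, 10]
  L0: [33, 57, 23, 10]
  L1: h(33,57)=(33*31+57)%997=83 h(23,10)=(23*31+10)%997=723 -> [83, 723]
  L2: h(83,723)=(83*31+723)%997=305 -> [305]
  root = 305 != target 759
Candidate C: set leaf[1] = 5 -> leaves = [33, 5, 23, 82]
  L0: [33, 5, 23, 82]
  L1: h(33,5)=(33*31+5)%997=31 h(23,82)=(23*31+82)%997=795 -> [31, 795]
  L2: h(31,795)=(31*31+795)%997=759 -> [759]
  root = 759 == target 759  ** MATCH **
Candidate C produces the target root.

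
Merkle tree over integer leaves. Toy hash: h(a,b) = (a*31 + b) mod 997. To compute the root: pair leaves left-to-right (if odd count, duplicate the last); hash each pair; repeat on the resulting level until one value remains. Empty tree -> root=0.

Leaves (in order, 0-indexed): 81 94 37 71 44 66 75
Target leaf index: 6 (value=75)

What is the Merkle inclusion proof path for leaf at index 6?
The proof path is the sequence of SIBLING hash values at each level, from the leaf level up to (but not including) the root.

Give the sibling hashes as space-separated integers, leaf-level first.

Answer: 75 433 219

Derivation:
L0 (leaves): [81, 94, 37, 71, 44, 66, 75], target index=6
L1: h(81,94)=(81*31+94)%997=611 [pair 0] h(37,71)=(37*31+71)%997=221 [pair 1] h(44,66)=(44*31+66)%997=433 [pair 2] h(75,75)=(75*31+75)%997=406 [pair 3] -> [611, 221, 433, 406]
  Sibling for proof at L0: 75
L2: h(611,221)=(611*31+221)%997=219 [pair 0] h(433,406)=(433*31+406)%997=868 [pair 1] -> [219, 868]
  Sibling for proof at L1: 433
L3: h(219,868)=(219*31+868)%997=678 [pair 0] -> [678]
  Sibling for proof at L2: 219
Root: 678
Proof path (sibling hashes from leaf to root): [75, 433, 219]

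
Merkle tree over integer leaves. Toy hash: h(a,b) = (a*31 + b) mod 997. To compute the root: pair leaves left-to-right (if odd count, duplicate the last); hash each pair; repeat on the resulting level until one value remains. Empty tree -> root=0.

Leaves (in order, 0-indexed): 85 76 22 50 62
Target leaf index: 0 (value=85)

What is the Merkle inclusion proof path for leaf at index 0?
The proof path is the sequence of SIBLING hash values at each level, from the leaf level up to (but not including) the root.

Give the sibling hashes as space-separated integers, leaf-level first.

Answer: 76 732 677

Derivation:
L0 (leaves): [85, 76, 22, 50, 62], target index=0
L1: h(85,76)=(85*31+76)%997=717 [pair 0] h(22,50)=(22*31+50)%997=732 [pair 1] h(62,62)=(62*31+62)%997=987 [pair 2] -> [717, 732, 987]
  Sibling for proof at L0: 76
L2: h(717,732)=(717*31+732)%997=28 [pair 0] h(987,987)=(987*31+987)%997=677 [pair 1] -> [28, 677]
  Sibling for proof at L1: 732
L3: h(28,677)=(28*31+677)%997=548 [pair 0] -> [548]
  Sibling for proof at L2: 677
Root: 548
Proof path (sibling hashes from leaf to root): [76, 732, 677]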